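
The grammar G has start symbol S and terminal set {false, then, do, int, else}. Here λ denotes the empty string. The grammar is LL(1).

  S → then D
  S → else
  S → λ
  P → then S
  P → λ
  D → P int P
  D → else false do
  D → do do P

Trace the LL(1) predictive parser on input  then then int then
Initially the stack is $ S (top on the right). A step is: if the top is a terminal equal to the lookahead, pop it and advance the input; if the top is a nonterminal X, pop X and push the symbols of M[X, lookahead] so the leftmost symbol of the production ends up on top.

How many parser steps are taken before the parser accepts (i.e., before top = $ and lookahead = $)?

      Stack           Input                 Action
   1  $ S             then then int then $  expand S → then D
   2  $ D then        then then int then $  match then
   3  $ D             then int then $       expand D → P int P
   4  $ P int P       then int then $       expand P → then S
   5  $ P int S then  then int then $       match then
   6  $ P int S       int then $            expand S → λ
   7  $ P int         int then $            match int
   8  $ P             then $                expand P → then S
   9  $ S then        then $                match then
  10  $ S             $                     expand S → λ
Accept reached after 10 steps.

10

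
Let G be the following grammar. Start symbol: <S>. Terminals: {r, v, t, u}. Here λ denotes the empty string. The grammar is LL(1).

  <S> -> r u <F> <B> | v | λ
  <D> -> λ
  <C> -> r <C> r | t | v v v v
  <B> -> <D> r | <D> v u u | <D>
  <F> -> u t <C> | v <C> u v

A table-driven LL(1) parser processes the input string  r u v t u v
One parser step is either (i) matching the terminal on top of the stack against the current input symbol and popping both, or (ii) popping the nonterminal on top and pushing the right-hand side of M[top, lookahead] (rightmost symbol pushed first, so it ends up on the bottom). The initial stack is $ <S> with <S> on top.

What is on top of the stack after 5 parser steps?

step 1: stack=$ <S>  input=r u v t u v $  — expand <S> -> r u <F> <B>
step 2: stack=$ <B> <F> u r  input=r u v t u v $  — match r
step 3: stack=$ <B> <F> u  input=u v t u v $  — match u
step 4: stack=$ <B> <F>  input=v t u v $  — expand <F> -> v <C> u v
step 5: stack=$ <B> v u <C> v  input=v t u v $  — match v
Stack after step 5: $ <B> v u <C> (top = <C>).

<C>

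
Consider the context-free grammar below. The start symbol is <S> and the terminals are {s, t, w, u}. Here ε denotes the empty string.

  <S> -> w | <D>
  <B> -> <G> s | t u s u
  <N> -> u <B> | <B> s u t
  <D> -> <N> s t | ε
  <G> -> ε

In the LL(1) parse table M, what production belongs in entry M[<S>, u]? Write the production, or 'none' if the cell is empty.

<S> -> <D>

FIRST(<G>): from <G>->ε we get {ε}. So FIRST(<G>) = {ε}.
FIRST(<B>): from <B>-><G> s we get {s}; from <B>->t u s u we get {t}. So FIRST(<B>) = {s, t}.
FIRST(<N>): from <N>->u <B> we get {u}; from <N>-><B> s u t we get {s, t}. So FIRST(<N>) = {s, t, u}.
FIRST(<D>): from <D>-><N> s t we get {s, t, u}; from <D>->ε we get {ε}. So FIRST(<D>) = {ε, s, t, u}.
FIRST(<S>): from <S>->w we get {w}; from <S>-><D> we get {ε, s, t, u}. So FIRST(<S>) = {ε, s, t, u, w}.
FOLLOW(<S>) includes $ since <S> is the start symbol.
FOLLOW(<S>): <S> appears on no right-hand side. Thus FOLLOW(<S>) = {$}.
For <S> -> w: FIRST(w) = {w}, so it goes in M[<S>, t] for t ∈ {w}.
For <S> -> <D>: FIRST(<D>) = {ε, s, t, u}, so it goes in M[<S>, t] for t ∈ {s, t, u}; since ε ∈ FIRST, also for every t ∈ FOLLOW(<S>) = {$}.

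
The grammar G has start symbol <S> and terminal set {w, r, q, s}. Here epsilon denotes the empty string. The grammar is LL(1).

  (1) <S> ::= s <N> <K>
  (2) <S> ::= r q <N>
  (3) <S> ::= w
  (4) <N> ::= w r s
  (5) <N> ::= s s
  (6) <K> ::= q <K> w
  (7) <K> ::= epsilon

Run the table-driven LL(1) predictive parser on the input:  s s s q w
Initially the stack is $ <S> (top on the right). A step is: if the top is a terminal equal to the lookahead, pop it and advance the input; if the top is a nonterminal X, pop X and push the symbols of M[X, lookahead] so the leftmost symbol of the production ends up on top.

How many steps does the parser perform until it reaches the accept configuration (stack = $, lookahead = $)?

9

step 1: stack=$ <S>  input=s s s q w $  — expand <S> ::= s <N> <K>
step 2: stack=$ <K> <N> s  input=s s s q w $  — match s
step 3: stack=$ <K> <N>  input=s s q w $  — expand <N> ::= s s
step 4: stack=$ <K> s s  input=s s q w $  — match s
step 5: stack=$ <K> s  input=s q w $  — match s
step 6: stack=$ <K>  input=q w $  — expand <K> ::= q <K> w
step 7: stack=$ w <K> q  input=q w $  — match q
step 8: stack=$ w <K>  input=w $  — expand <K> ::= epsilon
step 9: stack=$ w  input=w $  — match w
Accept reached after 9 steps.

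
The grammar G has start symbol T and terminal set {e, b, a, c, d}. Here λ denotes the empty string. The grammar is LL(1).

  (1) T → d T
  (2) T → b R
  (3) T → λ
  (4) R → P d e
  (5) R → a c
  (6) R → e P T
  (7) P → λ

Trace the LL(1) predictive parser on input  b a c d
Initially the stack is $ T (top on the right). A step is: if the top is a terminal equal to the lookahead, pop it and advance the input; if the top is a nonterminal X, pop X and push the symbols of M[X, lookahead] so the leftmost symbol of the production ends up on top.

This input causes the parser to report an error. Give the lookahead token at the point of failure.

d

step 1: stack=$ T  input=b a c d $  — expand T → b R
step 2: stack=$ R b  input=b a c d $  — match b
step 3: stack=$ R  input=a c d $  — expand R → a c
step 4: stack=$ c a  input=a c d $  — match a
step 5: stack=$ c  input=c d $  — match c
step 6: stack=$  input=d $  — error: stack empty but input remains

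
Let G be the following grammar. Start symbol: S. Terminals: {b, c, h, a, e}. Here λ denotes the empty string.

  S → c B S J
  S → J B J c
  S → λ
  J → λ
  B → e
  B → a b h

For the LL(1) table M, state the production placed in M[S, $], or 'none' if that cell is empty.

S → λ

FIRST(J): from J→λ we get {λ}. So FIRST(J) = {λ}.
FIRST(B): from B→e we get {e}; from B→a b h we get {a}. So FIRST(B) = {a, e}.
FIRST(S): from S→c B S J we get {c}; from S→J B J c we get {a, e}; from S→λ we get {λ}. So FIRST(S) = {λ, a, c, e}.
FOLLOW(S) includes $ since S is the start symbol.
FOLLOW(S): in S→c B S J, S is followed by J with FIRST {λ}; in S→c B S J, the suffix after S is nullable (adds nothing new). Thus FOLLOW(S) = {$}.
For S → c B S J: FIRST(c B S J) = {c}, so it goes in M[S, t] for t ∈ {c}.
For S → J B J c: FIRST(J B J c) = {a, e}, so it goes in M[S, t] for t ∈ {a, e}.
For S → λ: FIRST(λ) = {λ}, so it goes in M[S, t] for t ∈ {}; since λ ∈ FIRST, also for every t ∈ FOLLOW(S) = {$}.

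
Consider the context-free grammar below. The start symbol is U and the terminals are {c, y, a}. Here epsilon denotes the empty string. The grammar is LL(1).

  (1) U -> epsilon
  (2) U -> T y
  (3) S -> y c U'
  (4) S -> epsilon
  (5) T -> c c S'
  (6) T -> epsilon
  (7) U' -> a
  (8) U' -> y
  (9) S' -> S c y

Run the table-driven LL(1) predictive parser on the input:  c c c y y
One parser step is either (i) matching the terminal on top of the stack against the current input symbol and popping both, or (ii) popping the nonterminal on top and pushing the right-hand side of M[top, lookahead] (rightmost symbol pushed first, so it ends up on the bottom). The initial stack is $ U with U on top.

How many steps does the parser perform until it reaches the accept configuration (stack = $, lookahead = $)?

9

     Stack       Input        Action
  1  $ U         c c c y y $  expand U -> T y
  2  $ y T       c c c y y $  expand T -> c c S'
  3  $ y S' c c  c c c y y $  match c
  4  $ y S' c    c c y y $    match c
  5  $ y S'      c y y $      expand S' -> S c y
  6  $ y y c S   c y y $      expand S -> epsilon
  7  $ y y c     c y y $      match c
  8  $ y y       y y $        match y
  9  $ y         y $          match y
Accept reached after 9 steps.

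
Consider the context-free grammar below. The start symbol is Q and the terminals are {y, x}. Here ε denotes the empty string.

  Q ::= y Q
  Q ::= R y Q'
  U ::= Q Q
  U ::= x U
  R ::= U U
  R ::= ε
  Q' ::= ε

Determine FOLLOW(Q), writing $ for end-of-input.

FIRST(Q') = {ε}
FIRST(Q) = {x, y}  (via R y Q')
FIRST(U) = {x, y}  (via Q Q)
FIRST(R) = {ε, x, y}  (via U U)
FOLLOW(Q) includes $ since Q is the start symbol.
FOLLOW(R): in Q::=R y Q', R is followed by y Q' with FIRST {y}. Thus FOLLOW(R) = {y}.
FOLLOW(U): in U::=x U, the suffix after U is empty (adds nothing new); in R::=U U (occurrence 1), U is followed by U with FIRST {x, y}; in R::=U U (occurrence 2), the suffix after U is empty, so FOLLOW(U) ⊇ FOLLOW(R) = {y}. Thus FOLLOW(U) = {x, y}.
FOLLOW(Q): in Q::=y Q, the suffix after Q is empty (adds nothing new); in U::=Q Q (occurrence 1), Q is followed by Q with FIRST {x, y}; in U::=Q Q (occurrence 2), the suffix after Q is empty, so FOLLOW(Q) ⊇ FOLLOW(U) = {x, y}. Thus FOLLOW(Q) = {$, x, y}.
FOLLOW(Q'): in Q::=R y Q', the suffix after Q' is empty, so FOLLOW(Q') ⊇ FOLLOW(Q) = {$, x, y}. Thus FOLLOW(Q') = {$, x, y}.

{$, x, y}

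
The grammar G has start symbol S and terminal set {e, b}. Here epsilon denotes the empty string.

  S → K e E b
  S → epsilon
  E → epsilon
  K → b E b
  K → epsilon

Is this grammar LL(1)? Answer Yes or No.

FIRST(S) = {epsilon, b, e}
FIRST(E) = {epsilon}
FIRST(K) = {epsilon, b}
FOLLOW(S) = {$}
FOLLOW(E) = {b}
FOLLOW(K) = {e}
Each cell of M receives at most one production.

Yes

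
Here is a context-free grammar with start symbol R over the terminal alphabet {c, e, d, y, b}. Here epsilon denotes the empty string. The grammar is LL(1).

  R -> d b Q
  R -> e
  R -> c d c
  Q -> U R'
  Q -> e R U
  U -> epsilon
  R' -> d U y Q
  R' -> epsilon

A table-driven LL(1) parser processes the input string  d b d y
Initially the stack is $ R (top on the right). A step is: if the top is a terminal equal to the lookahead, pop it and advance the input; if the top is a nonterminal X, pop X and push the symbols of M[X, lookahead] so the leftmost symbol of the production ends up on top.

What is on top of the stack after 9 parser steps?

Q

step 1: stack=$ R  input=d b d y $  — expand R -> d b Q
step 2: stack=$ Q b d  input=d b d y $  — match d
step 3: stack=$ Q b  input=b d y $  — match b
step 4: stack=$ Q  input=d y $  — expand Q -> U R'
step 5: stack=$ R' U  input=d y $  — expand U -> epsilon
step 6: stack=$ R'  input=d y $  — expand R' -> d U y Q
step 7: stack=$ Q y U d  input=d y $  — match d
step 8: stack=$ Q y U  input=y $  — expand U -> epsilon
step 9: stack=$ Q y  input=y $  — match y
Stack after step 9: $ Q (top = Q).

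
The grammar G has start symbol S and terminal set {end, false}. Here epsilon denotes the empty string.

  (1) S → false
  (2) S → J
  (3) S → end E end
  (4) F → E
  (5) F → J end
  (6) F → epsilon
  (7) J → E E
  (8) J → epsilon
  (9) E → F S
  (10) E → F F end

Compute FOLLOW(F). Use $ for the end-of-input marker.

{$, end, false}

FIRST(S) = {epsilon, end, false}  (via J)
FIRST(F) = {epsilon, end, false}  (via E, J end)
FIRST(E) = {epsilon, end, false}  (via F S, F F end)
FIRST(J) = {epsilon, end, false}  (via E E)
FOLLOW(S) includes $ since S is the start symbol.
FOLLOW(S): in E→F S, the suffix after S is empty, so FOLLOW(S) ⊇ FOLLOW(E) = {$, end, false}. Thus FOLLOW(S) = {$, end, false}.
FOLLOW(J): in S→J, the suffix after J is empty, so FOLLOW(J) ⊇ FOLLOW(S) = {$, end, false}; in F→J end, J is followed by end with FIRST {end}. Thus FOLLOW(J) = {$, end, false}.
FOLLOW(F): in E→F S, F is followed by S with FIRST {epsilon, end, false}; in E→F S, the suffix after F is nullable, so FOLLOW(F) ⊇ FOLLOW(E) = {$, end, false}; in E→F F end (occurrence 1), F is followed by F end with FIRST {end, false}; in E→F F end (occurrence 2), F is followed by end with FIRST {end}. Thus FOLLOW(F) = {$, end, false}.
FOLLOW(E): in S→end E end, E is followed by end with FIRST {end}; in F→E, the suffix after E is empty, so FOLLOW(E) ⊇ FOLLOW(F) = {$, end, false}; in J→E E (occurrence 1), E is followed by E with FIRST {epsilon, end, false}; in J→E E (occurrence 1), the suffix after E is nullable, so FOLLOW(E) ⊇ FOLLOW(J) = {$, end, false}; in J→E E (occurrence 2), the suffix after E is empty, so FOLLOW(E) ⊇ FOLLOW(J) = {$, end, false}. Thus FOLLOW(E) = {$, end, false}.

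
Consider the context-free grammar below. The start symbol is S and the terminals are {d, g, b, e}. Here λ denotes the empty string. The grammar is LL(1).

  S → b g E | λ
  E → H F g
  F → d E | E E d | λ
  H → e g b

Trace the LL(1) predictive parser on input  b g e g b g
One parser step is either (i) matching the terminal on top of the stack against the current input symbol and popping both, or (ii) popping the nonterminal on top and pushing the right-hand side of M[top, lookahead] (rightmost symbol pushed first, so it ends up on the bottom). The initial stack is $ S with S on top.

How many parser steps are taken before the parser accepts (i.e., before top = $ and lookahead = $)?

10

      Stack        Input          Action
   1  $ S          b g e g b g $  expand S → b g E
   2  $ E g b      b g e g b g $  match b
   3  $ E g        g e g b g $    match g
   4  $ E          e g b g $      expand E → H F g
   5  $ g F H      e g b g $      expand H → e g b
   6  $ g F b g e  e g b g $      match e
   7  $ g F b g    g b g $        match g
   8  $ g F b      b g $          match b
   9  $ g F        g $            expand F → λ
  10  $ g          g $            match g
Accept reached after 10 steps.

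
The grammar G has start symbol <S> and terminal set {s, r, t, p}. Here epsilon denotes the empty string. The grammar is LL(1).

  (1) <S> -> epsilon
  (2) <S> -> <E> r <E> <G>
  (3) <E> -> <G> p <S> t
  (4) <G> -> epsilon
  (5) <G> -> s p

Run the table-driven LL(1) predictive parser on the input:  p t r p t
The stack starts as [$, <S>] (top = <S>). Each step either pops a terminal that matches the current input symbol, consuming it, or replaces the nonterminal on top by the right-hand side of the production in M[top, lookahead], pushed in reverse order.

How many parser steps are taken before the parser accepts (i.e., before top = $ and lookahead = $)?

13

step 1: stack=$ <S>  input=p t r p t $  — expand <S> -> <E> r <E> <G>
step 2: stack=$ <G> <E> r <E>  input=p t r p t $  — expand <E> -> <G> p <S> t
step 3: stack=$ <G> <E> r t <S> p <G>  input=p t r p t $  — expand <G> -> epsilon
step 4: stack=$ <G> <E> r t <S> p  input=p t r p t $  — match p
step 5: stack=$ <G> <E> r t <S>  input=t r p t $  — expand <S> -> epsilon
step 6: stack=$ <G> <E> r t  input=t r p t $  — match t
step 7: stack=$ <G> <E> r  input=r p t $  — match r
step 8: stack=$ <G> <E>  input=p t $  — expand <E> -> <G> p <S> t
step 9: stack=$ <G> t <S> p <G>  input=p t $  — expand <G> -> epsilon
step 10: stack=$ <G> t <S> p  input=p t $  — match p
step 11: stack=$ <G> t <S>  input=t $  — expand <S> -> epsilon
step 12: stack=$ <G> t  input=t $  — match t
step 13: stack=$ <G>  input=$  — expand <G> -> epsilon
Accept reached after 13 steps.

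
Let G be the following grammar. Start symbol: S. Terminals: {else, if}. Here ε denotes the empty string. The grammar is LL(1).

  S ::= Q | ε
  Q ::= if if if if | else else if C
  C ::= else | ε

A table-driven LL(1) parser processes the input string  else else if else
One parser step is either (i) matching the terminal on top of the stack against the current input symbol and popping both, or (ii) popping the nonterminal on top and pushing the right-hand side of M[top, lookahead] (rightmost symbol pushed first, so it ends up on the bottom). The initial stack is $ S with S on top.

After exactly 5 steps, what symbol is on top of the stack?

     Stack             Input                Action
  1  $ S               else else if else $  expand S ::= Q
  2  $ Q               else else if else $  expand Q ::= else else if C
  3  $ C if else else  else else if else $  match else
  4  $ C if else       else if else $       match else
  5  $ C if            if else $            match if
Stack after step 5: $ C (top = C).

C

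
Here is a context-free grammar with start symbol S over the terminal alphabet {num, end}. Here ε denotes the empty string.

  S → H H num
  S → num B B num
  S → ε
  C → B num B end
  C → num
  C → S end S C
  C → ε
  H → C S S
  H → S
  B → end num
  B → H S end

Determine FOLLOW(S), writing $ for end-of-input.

{$, end, num}

FIRST(S) = {ε, end, num}  (via H H num)
FIRST(C) = {ε, end, num}  (via B num B end, S end S C)
FIRST(H) = {ε, end, num}  (via C S S, S)
FIRST(B) = {end, num}  (via H S end)
FOLLOW(S) includes $ since S is the start symbol.
FOLLOW(H): in S→H H num (occurrence 1), H is followed by H num with FIRST {end, num}; in S→H H num (occurrence 2), H is followed by num with FIRST {num}; in B→H S end, H is followed by S end with FIRST {end, num}. Thus FOLLOW(H) = {end, num}.
FOLLOW(C): in C→S end S C, the suffix after C is empty (adds nothing new); in H→C S S, C is followed by S S with FIRST {ε, end, num}; in H→C S S, the suffix after C is nullable, so FOLLOW(C) ⊇ FOLLOW(H) = {end, num}. Thus FOLLOW(C) = {end, num}.
FOLLOW(S): in C→S end S C (occurrence 1), S is followed by end S C with FIRST {end}; in C→S end S C (occurrence 2), S is followed by C with FIRST {ε, end, num}; in C→S end S C (occurrence 2), the suffix after S is nullable, so FOLLOW(S) ⊇ FOLLOW(C) = {end, num}; in H→C S S (occurrence 1), S is followed by S with FIRST {ε, end, num}; in H→C S S (occurrence 1), the suffix after S is nullable, so FOLLOW(S) ⊇ FOLLOW(H) = {end, num}; in H→C S S (occurrence 2), the suffix after S is empty, so FOLLOW(S) ⊇ FOLLOW(H) = {end, num}; in H→S, the suffix after S is empty, so FOLLOW(S) ⊇ FOLLOW(H) = {end, num}; in B→H S end, S is followed by end with FIRST {end}. Thus FOLLOW(S) = {$, end, num}.
FOLLOW(B): in S→num B B num (occurrence 1), B is followed by B num with FIRST {end, num}; in S→num B B num (occurrence 2), B is followed by num with FIRST {num}; in C→B num B end (occurrence 1), B is followed by num B end with FIRST {num}; in C→B num B end (occurrence 2), B is followed by end with FIRST {end}. Thus FOLLOW(B) = {end, num}.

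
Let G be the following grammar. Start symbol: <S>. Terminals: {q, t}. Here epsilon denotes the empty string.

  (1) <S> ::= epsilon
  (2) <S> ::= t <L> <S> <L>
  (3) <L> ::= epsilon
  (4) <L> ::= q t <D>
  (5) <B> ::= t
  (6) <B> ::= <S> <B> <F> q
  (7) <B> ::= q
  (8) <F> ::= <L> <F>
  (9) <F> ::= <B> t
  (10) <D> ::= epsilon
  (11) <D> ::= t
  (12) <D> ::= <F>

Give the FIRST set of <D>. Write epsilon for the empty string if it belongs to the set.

{epsilon, q, t}

FIRST(<S>) = {epsilon, t}
FIRST(<L>) = {epsilon, q}
FIRST(<B>) = {q, t}  (via <S> <B> <F> q)
FIRST(<F>) = {q, t}  (via <L> <F>, <B> t)
FIRST(<D>) = {epsilon, q, t}  (via <F>)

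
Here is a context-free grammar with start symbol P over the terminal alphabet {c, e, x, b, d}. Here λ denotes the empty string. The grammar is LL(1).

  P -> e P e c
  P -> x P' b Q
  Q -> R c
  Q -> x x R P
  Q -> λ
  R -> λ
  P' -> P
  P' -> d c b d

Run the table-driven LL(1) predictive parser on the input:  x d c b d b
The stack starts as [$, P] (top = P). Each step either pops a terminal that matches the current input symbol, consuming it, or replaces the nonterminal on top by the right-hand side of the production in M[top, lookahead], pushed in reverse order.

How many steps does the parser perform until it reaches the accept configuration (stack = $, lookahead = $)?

9

     Stack          Input          Action
  1  $ P            x d c b d b $  expand P -> x P' b Q
  2  $ Q b P' x     x d c b d b $  match x
  3  $ Q b P'       d c b d b $    expand P' -> d c b d
  4  $ Q b d b c d  d c b d b $    match d
  5  $ Q b d b c    c b d b $      match c
  6  $ Q b d b      b d b $        match b
  7  $ Q b d        d b $          match d
  8  $ Q b          b $            match b
  9  $ Q            $              expand Q -> λ
Accept reached after 9 steps.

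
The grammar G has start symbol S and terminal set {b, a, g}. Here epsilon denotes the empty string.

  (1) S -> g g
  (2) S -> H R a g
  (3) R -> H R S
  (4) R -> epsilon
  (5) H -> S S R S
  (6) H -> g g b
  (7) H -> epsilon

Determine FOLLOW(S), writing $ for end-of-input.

FIRST(S) = {a, g}  (via H R a g)
FIRST(H) = {epsilon, a, g}  (via S S R S)
FIRST(R) = {epsilon, a, g}  (via H R S)
FOLLOW(S) includes $ since S is the start symbol.
FOLLOW(R): in S->H R a g, R is followed by a g with FIRST {a}; in R->H R S, R is followed by S with FIRST {a, g}; in H->S S R S, R is followed by S with FIRST {a, g}. Thus FOLLOW(R) = {a, g}.
FOLLOW(H): in S->H R a g, H is followed by R a g with FIRST {a, g}; in R->H R S, H is followed by R S with FIRST {a, g}. Thus FOLLOW(H) = {a, g}.
FOLLOW(S): in R->H R S, the suffix after S is empty, so FOLLOW(S) ⊇ FOLLOW(R) = {a, g}; in H->S S R S (occurrence 1), S is followed by S R S with FIRST {a, g}; in H->S S R S (occurrence 2), S is followed by R S with FIRST {a, g}; in H->S S R S (occurrence 3), the suffix after S is empty, so FOLLOW(S) ⊇ FOLLOW(H) = {a, g}. Thus FOLLOW(S) = {$, a, g}.

{$, a, g}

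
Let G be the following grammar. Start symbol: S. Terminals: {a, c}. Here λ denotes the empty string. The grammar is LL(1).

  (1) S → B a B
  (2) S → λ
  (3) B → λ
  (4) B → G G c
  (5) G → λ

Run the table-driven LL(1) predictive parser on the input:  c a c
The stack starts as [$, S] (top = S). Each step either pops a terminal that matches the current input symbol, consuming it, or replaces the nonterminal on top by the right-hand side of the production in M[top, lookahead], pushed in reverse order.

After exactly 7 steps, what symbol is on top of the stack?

step 1: stack=$ S  input=c a c $  — expand S → B a B
step 2: stack=$ B a B  input=c a c $  — expand B → G G c
step 3: stack=$ B a c G G  input=c a c $  — expand G → λ
step 4: stack=$ B a c G  input=c a c $  — expand G → λ
step 5: stack=$ B a c  input=c a c $  — match c
step 6: stack=$ B a  input=a c $  — match a
step 7: stack=$ B  input=c $  — expand B → G G c
Stack after step 7: $ c G G (top = G).

G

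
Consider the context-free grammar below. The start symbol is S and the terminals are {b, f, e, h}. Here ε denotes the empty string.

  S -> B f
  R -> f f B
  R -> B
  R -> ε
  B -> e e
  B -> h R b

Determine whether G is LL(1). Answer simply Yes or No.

Yes

FIRST(S) = {e, h}
FIRST(R) = {ε, e, f, h}
FIRST(B) = {e, h}
FOLLOW(S) = {$}
FOLLOW(R) = {b}
FOLLOW(B) = {b, f}
Each cell of M receives at most one production.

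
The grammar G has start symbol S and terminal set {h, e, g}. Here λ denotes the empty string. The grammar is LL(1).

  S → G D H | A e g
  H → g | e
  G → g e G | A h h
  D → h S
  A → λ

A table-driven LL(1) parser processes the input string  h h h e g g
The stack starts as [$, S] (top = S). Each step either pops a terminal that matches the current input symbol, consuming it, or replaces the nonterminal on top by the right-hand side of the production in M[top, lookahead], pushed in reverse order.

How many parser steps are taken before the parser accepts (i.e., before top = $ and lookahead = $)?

step 1: stack=$ S  input=h h h e g g $  — expand S → G D H
step 2: stack=$ H D G  input=h h h e g g $  — expand G → A h h
step 3: stack=$ H D h h A  input=h h h e g g $  — expand A → λ
step 4: stack=$ H D h h  input=h h h e g g $  — match h
step 5: stack=$ H D h  input=h h e g g $  — match h
step 6: stack=$ H D  input=h e g g $  — expand D → h S
step 7: stack=$ H S h  input=h e g g $  — match h
step 8: stack=$ H S  input=e g g $  — expand S → A e g
step 9: stack=$ H g e A  input=e g g $  — expand A → λ
step 10: stack=$ H g e  input=e g g $  — match e
step 11: stack=$ H g  input=g g $  — match g
step 12: stack=$ H  input=g $  — expand H → g
step 13: stack=$ g  input=g $  — match g
Accept reached after 13 steps.

13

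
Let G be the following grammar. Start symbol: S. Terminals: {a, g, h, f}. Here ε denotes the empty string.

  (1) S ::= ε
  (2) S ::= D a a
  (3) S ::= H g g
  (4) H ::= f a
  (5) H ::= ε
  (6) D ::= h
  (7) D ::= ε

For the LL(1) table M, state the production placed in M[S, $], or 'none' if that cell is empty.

S ::= ε

FIRST(H) = {ε, f}
FIRST(D) = {ε, h}
FIRST(S) = {ε, a, f, g, h}  (via D a a, H g g)
FOLLOW(S) includes $ since S is the start symbol.
FOLLOW(S): S appears on no right-hand side. Thus FOLLOW(S) = {$}.
For S ::= ε: FIRST(ε) = {ε}, so it goes in M[S, t] for t ∈ {}; since ε ∈ FIRST, also for every t ∈ FOLLOW(S) = {$}.
For S ::= D a a: FIRST(D a a) = {a, h}, so it goes in M[S, t] for t ∈ {a, h}.
For S ::= H g g: FIRST(H g g) = {f, g}, so it goes in M[S, t] for t ∈ {f, g}.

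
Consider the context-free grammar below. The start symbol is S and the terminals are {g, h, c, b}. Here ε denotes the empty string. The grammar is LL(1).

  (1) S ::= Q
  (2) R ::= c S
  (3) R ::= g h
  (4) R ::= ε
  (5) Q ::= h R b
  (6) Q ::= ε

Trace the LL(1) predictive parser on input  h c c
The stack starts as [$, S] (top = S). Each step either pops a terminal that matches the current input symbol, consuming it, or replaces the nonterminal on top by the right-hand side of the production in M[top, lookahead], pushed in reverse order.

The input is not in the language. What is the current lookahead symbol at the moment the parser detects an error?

c

step 1: stack=$ S  input=h c c $  — expand S ::= Q
step 2: stack=$ Q  input=h c c $  — expand Q ::= h R b
step 3: stack=$ b R h  input=h c c $  — match h
step 4: stack=$ b R  input=c c $  — expand R ::= c S
step 5: stack=$ b S c  input=c c $  — match c
step 6: stack=$ b S  input=c $  — error: M[S, c] is empty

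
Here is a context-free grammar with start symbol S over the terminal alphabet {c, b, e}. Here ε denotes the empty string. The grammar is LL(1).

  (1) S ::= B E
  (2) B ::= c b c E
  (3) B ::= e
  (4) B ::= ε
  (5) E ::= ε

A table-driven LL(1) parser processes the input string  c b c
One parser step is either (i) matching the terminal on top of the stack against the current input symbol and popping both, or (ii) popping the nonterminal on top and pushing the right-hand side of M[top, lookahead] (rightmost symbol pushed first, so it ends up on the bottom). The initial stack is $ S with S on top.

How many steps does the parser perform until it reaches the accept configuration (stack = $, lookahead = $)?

7

step 1: stack=$ S  input=c b c $  — expand S ::= B E
step 2: stack=$ E B  input=c b c $  — expand B ::= c b c E
step 3: stack=$ E E c b c  input=c b c $  — match c
step 4: stack=$ E E c b  input=b c $  — match b
step 5: stack=$ E E c  input=c $  — match c
step 6: stack=$ E E  input=$  — expand E ::= ε
step 7: stack=$ E  input=$  — expand E ::= ε
Accept reached after 7 steps.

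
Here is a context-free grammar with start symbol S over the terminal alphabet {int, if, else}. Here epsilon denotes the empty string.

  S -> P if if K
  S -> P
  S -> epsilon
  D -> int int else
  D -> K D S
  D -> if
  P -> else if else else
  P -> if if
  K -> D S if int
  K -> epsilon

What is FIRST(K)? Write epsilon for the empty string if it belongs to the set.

{epsilon, if, int}

FIRST(P) = {else, if}
FIRST(S) = {epsilon, else, if}  (via P if if K, P)
FIRST(D) = {if, int}  (via K D S)
FIRST(K) = {epsilon, if, int}  (via D S if int)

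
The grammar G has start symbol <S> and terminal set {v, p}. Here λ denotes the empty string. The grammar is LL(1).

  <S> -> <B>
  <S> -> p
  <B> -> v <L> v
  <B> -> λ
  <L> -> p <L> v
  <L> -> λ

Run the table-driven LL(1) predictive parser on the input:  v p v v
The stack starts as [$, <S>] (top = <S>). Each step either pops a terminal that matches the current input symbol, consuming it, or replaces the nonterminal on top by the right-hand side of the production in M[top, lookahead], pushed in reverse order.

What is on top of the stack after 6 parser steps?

v

     Stack        Input      Action
  1  $ <S>        v p v v $  expand <S> -> <B>
  2  $ <B>        v p v v $  expand <B> -> v <L> v
  3  $ v <L> v    v p v v $  match v
  4  $ v <L>      p v v $    expand <L> -> p <L> v
  5  $ v v <L> p  p v v $    match p
  6  $ v v <L>    v v $      expand <L> -> λ
Stack after step 6: $ v v (top = v).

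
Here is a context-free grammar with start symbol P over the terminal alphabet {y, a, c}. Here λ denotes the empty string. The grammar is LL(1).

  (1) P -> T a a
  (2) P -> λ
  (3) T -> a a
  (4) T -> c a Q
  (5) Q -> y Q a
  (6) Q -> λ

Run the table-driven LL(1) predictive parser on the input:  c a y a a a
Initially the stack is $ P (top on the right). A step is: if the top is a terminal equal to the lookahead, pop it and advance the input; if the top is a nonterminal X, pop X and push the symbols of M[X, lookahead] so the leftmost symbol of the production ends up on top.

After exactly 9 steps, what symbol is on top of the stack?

a

step 1: stack=$ P  input=c a y a a a $  — expand P -> T a a
step 2: stack=$ a a T  input=c a y a a a $  — expand T -> c a Q
step 3: stack=$ a a Q a c  input=c a y a a a $  — match c
step 4: stack=$ a a Q a  input=a y a a a $  — match a
step 5: stack=$ a a Q  input=y a a a $  — expand Q -> y Q a
step 6: stack=$ a a a Q y  input=y a a a $  — match y
step 7: stack=$ a a a Q  input=a a a $  — expand Q -> λ
step 8: stack=$ a a a  input=a a a $  — match a
step 9: stack=$ a a  input=a a $  — match a
Stack after step 9: $ a (top = a).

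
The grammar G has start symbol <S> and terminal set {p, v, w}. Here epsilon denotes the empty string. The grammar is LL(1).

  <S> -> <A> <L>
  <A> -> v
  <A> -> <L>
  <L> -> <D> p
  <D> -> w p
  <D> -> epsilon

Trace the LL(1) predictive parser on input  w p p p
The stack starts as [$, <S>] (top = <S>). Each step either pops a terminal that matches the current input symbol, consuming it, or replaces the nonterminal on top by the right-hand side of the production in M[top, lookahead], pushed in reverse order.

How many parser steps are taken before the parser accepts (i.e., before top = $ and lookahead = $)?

      Stack        Input      Action
   1  $ <S>        w p p p $  expand <S> -> <A> <L>
   2  $ <L> <A>    w p p p $  expand <A> -> <L>
   3  $ <L> <L>    w p p p $  expand <L> -> <D> p
   4  $ <L> p <D>  w p p p $  expand <D> -> w p
   5  $ <L> p p w  w p p p $  match w
   6  $ <L> p p    p p p $    match p
   7  $ <L> p      p p $      match p
   8  $ <L>        p $        expand <L> -> <D> p
   9  $ p <D>      p $        expand <D> -> epsilon
  10  $ p          p $        match p
Accept reached after 10 steps.

10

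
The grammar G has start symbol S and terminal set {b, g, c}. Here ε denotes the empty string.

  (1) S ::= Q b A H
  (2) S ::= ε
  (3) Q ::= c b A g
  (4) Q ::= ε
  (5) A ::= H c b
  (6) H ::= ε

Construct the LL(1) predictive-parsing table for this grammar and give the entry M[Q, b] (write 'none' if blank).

FIRST(Q): from Q::=c b A g we get {c}; from Q::=ε we get {ε}. So FIRST(Q) = {ε, c}.
FIRST(H): from H::=ε we get {ε}. So FIRST(H) = {ε}.
FIRST(S): from S::=Q b A H we get {b, c}; from S::=ε we get {ε}. So FIRST(S) = {ε, b, c}.
FIRST(A): from A::=H c b we get {c}. So FIRST(A) = {c}.
FOLLOW(S) includes $ since S is the start symbol.
FOLLOW(Q): in S::=Q b A H, Q is followed by b A H with FIRST {b}. Thus FOLLOW(Q) = {b}.
For Q ::= c b A g: FIRST(c b A g) = {c}, so it goes in M[Q, t] for t ∈ {c}.
For Q ::= ε: FIRST(ε) = {ε}, so it goes in M[Q, t] for t ∈ {}; since ε ∈ FIRST, also for every t ∈ FOLLOW(Q) = {b}.

Q ::= ε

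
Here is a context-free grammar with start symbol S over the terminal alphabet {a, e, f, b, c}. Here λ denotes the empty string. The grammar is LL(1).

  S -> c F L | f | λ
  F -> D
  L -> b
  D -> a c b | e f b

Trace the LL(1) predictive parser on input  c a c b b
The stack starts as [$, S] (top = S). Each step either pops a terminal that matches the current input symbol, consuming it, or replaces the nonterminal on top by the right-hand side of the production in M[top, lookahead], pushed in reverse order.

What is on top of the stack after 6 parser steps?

b

     Stack      Input        Action
  1  $ S        c a c b b $  expand S -> c F L
  2  $ L F c    c a c b b $  match c
  3  $ L F      a c b b $    expand F -> D
  4  $ L D      a c b b $    expand D -> a c b
  5  $ L b c a  a c b b $    match a
  6  $ L b c    c b b $      match c
Stack after step 6: $ L b (top = b).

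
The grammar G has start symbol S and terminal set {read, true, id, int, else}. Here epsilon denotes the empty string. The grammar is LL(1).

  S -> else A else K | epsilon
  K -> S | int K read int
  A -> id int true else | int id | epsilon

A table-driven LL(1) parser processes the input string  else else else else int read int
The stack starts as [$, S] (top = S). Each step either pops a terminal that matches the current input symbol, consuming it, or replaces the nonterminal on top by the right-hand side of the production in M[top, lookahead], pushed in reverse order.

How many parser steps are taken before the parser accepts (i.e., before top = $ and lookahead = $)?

15

step 1: stack=$ S  input=else else else else int read int $  — expand S -> else A else K
step 2: stack=$ K else A else  input=else else else else int read int $  — match else
step 3: stack=$ K else A  input=else else else int read int $  — expand A -> epsilon
step 4: stack=$ K else  input=else else else int read int $  — match else
step 5: stack=$ K  input=else else int read int $  — expand K -> S
step 6: stack=$ S  input=else else int read int $  — expand S -> else A else K
step 7: stack=$ K else A else  input=else else int read int $  — match else
step 8: stack=$ K else A  input=else int read int $  — expand A -> epsilon
step 9: stack=$ K else  input=else int read int $  — match else
step 10: stack=$ K  input=int read int $  — expand K -> int K read int
step 11: stack=$ int read K int  input=int read int $  — match int
step 12: stack=$ int read K  input=read int $  — expand K -> S
step 13: stack=$ int read S  input=read int $  — expand S -> epsilon
step 14: stack=$ int read  input=read int $  — match read
step 15: stack=$ int  input=int $  — match int
Accept reached after 15 steps.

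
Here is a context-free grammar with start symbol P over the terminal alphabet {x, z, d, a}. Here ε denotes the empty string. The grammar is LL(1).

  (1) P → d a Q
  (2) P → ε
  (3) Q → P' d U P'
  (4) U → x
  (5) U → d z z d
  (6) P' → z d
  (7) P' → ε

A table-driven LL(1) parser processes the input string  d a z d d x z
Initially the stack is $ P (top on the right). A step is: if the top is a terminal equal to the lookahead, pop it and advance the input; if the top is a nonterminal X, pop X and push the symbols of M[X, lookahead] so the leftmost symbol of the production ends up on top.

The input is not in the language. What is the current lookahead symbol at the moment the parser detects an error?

$

step 1: stack=$ P  input=d a z d d x z $  — expand P → d a Q
step 2: stack=$ Q a d  input=d a z d d x z $  — match d
step 3: stack=$ Q a  input=a z d d x z $  — match a
step 4: stack=$ Q  input=z d d x z $  — expand Q → P' d U P'
step 5: stack=$ P' U d P'  input=z d d x z $  — expand P' → z d
step 6: stack=$ P' U d d z  input=z d d x z $  — match z
step 7: stack=$ P' U d d  input=d d x z $  — match d
step 8: stack=$ P' U d  input=d x z $  — match d
step 9: stack=$ P' U  input=x z $  — expand U → x
step 10: stack=$ P' x  input=x z $  — match x
step 11: stack=$ P'  input=z $  — expand P' → z d
step 12: stack=$ d z  input=z $  — match z
step 13: stack=$ d  input=$  — error: top is terminal d but lookahead is $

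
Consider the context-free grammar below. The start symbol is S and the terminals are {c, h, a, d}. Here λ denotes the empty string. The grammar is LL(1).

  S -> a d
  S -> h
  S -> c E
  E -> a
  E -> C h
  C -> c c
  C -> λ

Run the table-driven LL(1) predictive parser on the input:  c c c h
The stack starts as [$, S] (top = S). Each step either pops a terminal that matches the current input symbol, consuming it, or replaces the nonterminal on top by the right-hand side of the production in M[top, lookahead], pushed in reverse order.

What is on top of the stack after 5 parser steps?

     Stack    Input      Action
  1  $ S      c c c h $  expand S -> c E
  2  $ E c    c c c h $  match c
  3  $ E      c c h $    expand E -> C h
  4  $ h C    c c h $    expand C -> c c
  5  $ h c c  c c h $    match c
Stack after step 5: $ h c (top = c).

c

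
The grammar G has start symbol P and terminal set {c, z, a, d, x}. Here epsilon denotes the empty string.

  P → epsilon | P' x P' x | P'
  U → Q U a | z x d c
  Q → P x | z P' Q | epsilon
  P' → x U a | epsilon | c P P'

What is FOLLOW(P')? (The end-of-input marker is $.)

{$, c, x, z}

FIRST(P') = {epsilon, c, x}
FIRST(P) = {epsilon, c, x}  (via P' x P' x, P')
FIRST(Q) = {epsilon, c, x, z}  (via P x)
FIRST(U) = {c, x, z}  (via Q U a)
FOLLOW(P) includes $ since P is the start symbol.
FOLLOW(U): in U→Q U a, U is followed by a with FIRST {a}; in P'→x U a, U is followed by a with FIRST {a}. Thus FOLLOW(U) = {a}.
FOLLOW(Q): in U→Q U a, Q is followed by U a with FIRST {c, x, z}; in Q→z P' Q, the suffix after Q is empty (adds nothing new). Thus FOLLOW(Q) = {c, x, z}.
FOLLOW(P): in Q→P x, P is followed by x with FIRST {x}; in P'→c P P', P is followed by P' with FIRST {epsilon, c, x}; in P'→c P P', the suffix after P is nullable, so FOLLOW(P) ⊇ FOLLOW(P') = {$, c, x, z}. Thus FOLLOW(P) = {$, c, x, z}.
FOLLOW(P'): in P→P' x P' x (occurrence 1), P' is followed by x P' x with FIRST {x}; in P→P' x P' x (occurrence 2), P' is followed by x with FIRST {x}; in P→P', the suffix after P' is empty, so FOLLOW(P') ⊇ FOLLOW(P) = {$, c, x, z}; in Q→z P' Q, P' is followed by Q with FIRST {epsilon, c, x, z}; in Q→z P' Q, the suffix after P' is nullable, so FOLLOW(P') ⊇ FOLLOW(Q) = {c, x, z}; in P'→c P P', the suffix after P' is empty (adds nothing new). Thus FOLLOW(P') = {$, c, x, z}.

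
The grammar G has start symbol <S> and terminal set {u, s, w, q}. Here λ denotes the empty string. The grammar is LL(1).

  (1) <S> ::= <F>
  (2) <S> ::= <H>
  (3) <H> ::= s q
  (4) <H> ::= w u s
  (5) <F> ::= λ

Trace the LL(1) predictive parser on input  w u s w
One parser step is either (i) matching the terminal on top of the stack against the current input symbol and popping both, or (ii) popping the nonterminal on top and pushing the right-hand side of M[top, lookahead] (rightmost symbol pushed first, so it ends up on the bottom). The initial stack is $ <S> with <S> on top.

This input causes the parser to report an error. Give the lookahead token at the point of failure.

w

step 1: stack=$ <S>  input=w u s w $  — expand <S> ::= <H>
step 2: stack=$ <H>  input=w u s w $  — expand <H> ::= w u s
step 3: stack=$ s u w  input=w u s w $  — match w
step 4: stack=$ s u  input=u s w $  — match u
step 5: stack=$ s  input=s w $  — match s
step 6: stack=$  input=w $  — error: stack empty but input remains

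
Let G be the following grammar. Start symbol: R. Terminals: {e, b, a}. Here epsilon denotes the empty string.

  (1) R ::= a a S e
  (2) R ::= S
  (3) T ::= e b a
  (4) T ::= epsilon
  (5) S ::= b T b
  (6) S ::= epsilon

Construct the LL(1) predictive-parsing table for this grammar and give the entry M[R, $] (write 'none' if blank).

FIRST(T): from T::=e b a we get {e}; from T::=epsilon we get {epsilon}. So FIRST(T) = {epsilon, e}.
FIRST(S): from S::=b T b we get {b}; from S::=epsilon we get {epsilon}. So FIRST(S) = {epsilon, b}.
FIRST(R): from R::=a a S e we get {a}; from R::=S we get {epsilon, b}. So FIRST(R) = {epsilon, a, b}.
FOLLOW(R) includes $ since R is the start symbol.
FOLLOW(R): R appears on no right-hand side. Thus FOLLOW(R) = {$}.
For R ::= a a S e: FIRST(a a S e) = {a}, so it goes in M[R, t] for t ∈ {a}.
For R ::= S: FIRST(S) = {epsilon, b}, so it goes in M[R, t] for t ∈ {b}; since epsilon ∈ FIRST, also for every t ∈ FOLLOW(R) = {$}.

R ::= S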